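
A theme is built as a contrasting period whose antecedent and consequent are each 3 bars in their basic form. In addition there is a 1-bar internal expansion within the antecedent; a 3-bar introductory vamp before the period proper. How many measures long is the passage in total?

Basic contrasting period: 3 + 3 = 6 bars.
6 (basic form) + 1 (internal expansion) + 3 (introduction) = 10.

10 measures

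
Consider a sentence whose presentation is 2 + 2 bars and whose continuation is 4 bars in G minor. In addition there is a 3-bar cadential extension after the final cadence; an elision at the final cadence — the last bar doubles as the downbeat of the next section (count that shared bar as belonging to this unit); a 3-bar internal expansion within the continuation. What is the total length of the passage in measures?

Basic sentence: 2 + 2 + 4 = 8 bars.
8 (basic form) + 3 (cadential extension) + 3 (internal expansion) = 14.
The elision shares a bar with the next section but does not change this unit's count.

14 measures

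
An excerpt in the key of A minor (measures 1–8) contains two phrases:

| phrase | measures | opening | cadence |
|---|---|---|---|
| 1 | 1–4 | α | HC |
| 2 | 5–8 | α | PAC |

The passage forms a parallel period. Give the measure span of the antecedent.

measures 1–4

The phrase ending with the weaker cadence (half cadence) is the antecedent; the one ending more conclusively (perfect authentic cadence) is the consequent. The antecedent is measures 1–4.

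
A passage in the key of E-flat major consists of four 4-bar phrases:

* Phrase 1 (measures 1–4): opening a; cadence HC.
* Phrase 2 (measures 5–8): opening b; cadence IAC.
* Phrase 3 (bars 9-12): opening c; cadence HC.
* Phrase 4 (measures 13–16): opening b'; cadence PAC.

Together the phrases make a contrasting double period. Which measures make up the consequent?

measures 9–16

In a double period the first pair of phrases (ending imperfect authentic cadence) is the large antecedent and the second pair (ending perfect authentic cadence) is the large consequent; the consequent is measures 9–16.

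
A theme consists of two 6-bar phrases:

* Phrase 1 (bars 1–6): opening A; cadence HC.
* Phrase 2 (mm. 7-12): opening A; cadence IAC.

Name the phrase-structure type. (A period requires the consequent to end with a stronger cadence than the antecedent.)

Phrase 1 ends with a half cadence (weaker) and phrase 2 with an imperfect authentic cadence (stronger): antecedent + consequent = a period.
The two phrases open with the same material (A / A), so the period is parallel.

parallel period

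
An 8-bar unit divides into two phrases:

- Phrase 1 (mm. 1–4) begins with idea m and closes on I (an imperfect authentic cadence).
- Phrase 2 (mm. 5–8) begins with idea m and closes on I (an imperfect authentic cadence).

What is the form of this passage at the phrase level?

repeated phrase

Both phrases have the same opening (m) and the same cadence (imperfect authentic cadence): the second is a restatement, not a consequent, so this is a repeated phrase rather than a period.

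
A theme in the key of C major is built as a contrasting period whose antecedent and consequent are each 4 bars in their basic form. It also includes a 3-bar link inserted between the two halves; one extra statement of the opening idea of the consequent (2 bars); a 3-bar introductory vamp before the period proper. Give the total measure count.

16 measures

Basic contrasting period: 4 + 4 = 8 bars.
8 (basic form) + 3 (link) + 2 (extra statement) + 3 (introduction) = 16.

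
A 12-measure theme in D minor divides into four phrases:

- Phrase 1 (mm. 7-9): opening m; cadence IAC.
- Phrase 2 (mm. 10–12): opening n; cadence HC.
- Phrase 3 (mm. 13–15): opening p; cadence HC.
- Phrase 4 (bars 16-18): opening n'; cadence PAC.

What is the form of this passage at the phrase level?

contrasting double period

Four phrases in two halves: the first half (mm. 7-12) ends with a half cadence, the second (bars 13-18) with a perfect authentic cadence — a large antecedent–consequent pair, i.e. a double period.
Phrase 3 begins with different material from phrase 1, making it contrasting.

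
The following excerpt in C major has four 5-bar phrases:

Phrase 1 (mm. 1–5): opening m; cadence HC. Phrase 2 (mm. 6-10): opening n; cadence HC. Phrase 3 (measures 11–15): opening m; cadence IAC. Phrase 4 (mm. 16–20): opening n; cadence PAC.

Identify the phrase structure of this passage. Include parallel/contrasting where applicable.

parallel double period

Four phrases in two halves: the first half (bars 1–10) ends with a half cadence, the second (mm. 11–20) with a perfect authentic cadence — a large antecedent–consequent pair, i.e. a double period.
Phrase 3 begins with the same material as phrase 1, making it parallel.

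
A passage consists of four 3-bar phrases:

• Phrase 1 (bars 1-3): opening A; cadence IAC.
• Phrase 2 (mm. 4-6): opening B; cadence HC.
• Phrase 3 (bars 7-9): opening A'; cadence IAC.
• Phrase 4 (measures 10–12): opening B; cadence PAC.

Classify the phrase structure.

parallel double period

Four phrases in two halves: the first half (bars 1–6) ends with a half cadence, the second (measures 7–12) with a perfect authentic cadence — a large antecedent–consequent pair, i.e. a double period.
Phrase 3 begins with the same material as phrase 1, making it parallel.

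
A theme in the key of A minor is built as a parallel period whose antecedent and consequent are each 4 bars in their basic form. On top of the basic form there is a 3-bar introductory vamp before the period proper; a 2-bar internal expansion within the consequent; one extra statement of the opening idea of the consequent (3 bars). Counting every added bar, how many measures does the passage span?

Basic parallel period: 4 + 4 = 8 bars.
8 (basic form) + 3 (introduction) + 2 (internal expansion) + 3 (extra statement) = 16.

16 measures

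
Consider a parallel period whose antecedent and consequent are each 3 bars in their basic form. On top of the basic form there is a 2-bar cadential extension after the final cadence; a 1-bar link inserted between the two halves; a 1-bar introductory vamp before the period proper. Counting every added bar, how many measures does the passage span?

10 measures

Basic parallel period: 3 + 3 = 6 bars.
6 (basic form) + 2 (cadential extension) + 1 (link) + 1 (introduction) = 10.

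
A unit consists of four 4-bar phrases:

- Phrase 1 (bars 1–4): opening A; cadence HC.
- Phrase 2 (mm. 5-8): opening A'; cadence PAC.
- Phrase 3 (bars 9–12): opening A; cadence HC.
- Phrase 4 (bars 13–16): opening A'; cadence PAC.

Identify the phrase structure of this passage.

The cadence pattern HC–PAC–HC–PAC is weak–strong twice, and phrases 3–4 restate phrases 1–2: a period heard twice, not a double period (which would end weakly at phrase 2).

repeated period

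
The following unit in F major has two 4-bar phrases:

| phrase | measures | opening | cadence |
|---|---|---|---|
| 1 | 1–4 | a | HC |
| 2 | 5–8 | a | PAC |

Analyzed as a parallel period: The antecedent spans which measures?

The antecedent is the phrase ending with the weaker cadence (half cadence, phrase 1) and the consequent the one ending more conclusively (perfect authentic cadence, phrase 2); the antecedent is mm. 1-4.

measures 1–4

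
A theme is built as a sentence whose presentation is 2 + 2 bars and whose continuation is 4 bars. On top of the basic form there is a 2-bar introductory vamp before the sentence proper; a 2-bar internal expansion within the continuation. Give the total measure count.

12 measures

Basic sentence: 2 + 2 + 4 = 8 bars.
8 (basic form) + 2 (introduction) + 2 (internal expansion) = 12.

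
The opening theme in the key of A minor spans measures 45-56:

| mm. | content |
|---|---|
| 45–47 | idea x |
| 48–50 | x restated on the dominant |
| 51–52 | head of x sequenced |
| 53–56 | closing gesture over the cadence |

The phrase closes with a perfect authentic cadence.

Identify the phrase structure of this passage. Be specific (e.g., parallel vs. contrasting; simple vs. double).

Basic idea (measures 45–47) + its repetition (bars 48–50) form the presentation; fragmentation and cadence (bars 51–56) form the continuation — the 12-bar whole is a sentence.

sentence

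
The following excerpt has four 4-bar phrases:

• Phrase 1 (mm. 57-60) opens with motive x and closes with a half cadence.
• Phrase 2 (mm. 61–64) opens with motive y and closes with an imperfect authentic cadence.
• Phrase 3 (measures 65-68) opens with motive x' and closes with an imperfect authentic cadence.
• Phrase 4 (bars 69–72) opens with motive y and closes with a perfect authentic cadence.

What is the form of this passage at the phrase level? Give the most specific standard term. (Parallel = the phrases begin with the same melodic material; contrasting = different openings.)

parallel double period

Four phrases in two halves: the first half (measures 57-64) ends with an imperfect authentic cadence, the second (mm. 65-72) with a perfect authentic cadence — a large antecedent–consequent pair, i.e. a double period.
Phrase 3 begins with the same material as phrase 1, making it parallel.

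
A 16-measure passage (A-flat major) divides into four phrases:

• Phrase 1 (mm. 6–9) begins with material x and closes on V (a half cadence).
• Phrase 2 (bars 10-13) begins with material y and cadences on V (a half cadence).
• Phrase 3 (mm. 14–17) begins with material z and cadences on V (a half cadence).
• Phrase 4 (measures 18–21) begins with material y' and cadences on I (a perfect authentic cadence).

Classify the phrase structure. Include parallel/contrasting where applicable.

contrasting double period

Four phrases in two halves: the first half (measures 6-13) ends with a half cadence, the second (mm. 14–21) with a perfect authentic cadence — a large antecedent–consequent pair, i.e. a double period.
Phrase 3 begins with different material from phrase 1, making it contrasting.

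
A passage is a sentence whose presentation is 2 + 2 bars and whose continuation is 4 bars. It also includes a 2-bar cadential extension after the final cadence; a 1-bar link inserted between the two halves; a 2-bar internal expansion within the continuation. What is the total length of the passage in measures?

Basic sentence: 2 + 2 + 4 = 8 bars.
8 (basic form) + 2 (cadential extension) + 1 (link) + 2 (internal expansion) = 13.

13 measures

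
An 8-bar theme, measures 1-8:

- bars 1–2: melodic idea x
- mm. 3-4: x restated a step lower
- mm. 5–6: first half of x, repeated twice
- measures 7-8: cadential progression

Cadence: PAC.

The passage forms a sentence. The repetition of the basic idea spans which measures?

The presentation of a sentence is the basic idea (bars 1–2) plus its repetition (bars 3–4); the repetition of the basic idea is therefore mm. 3–4.

measures 3–4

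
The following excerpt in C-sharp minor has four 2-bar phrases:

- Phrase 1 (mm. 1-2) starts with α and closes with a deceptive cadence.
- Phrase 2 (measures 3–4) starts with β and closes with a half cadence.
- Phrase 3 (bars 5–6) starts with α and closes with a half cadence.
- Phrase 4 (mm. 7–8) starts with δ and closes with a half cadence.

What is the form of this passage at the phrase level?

Phrase 4 ends with a half cadence, no stronger than phrase 2's half cadence, so the four phrases do not form a double period; nor do phrases 3–4 duplicate 1–2, so it is not a repeated period. With no phrase reaching a conclusive cadence, the passage is a phrase group.

phrase group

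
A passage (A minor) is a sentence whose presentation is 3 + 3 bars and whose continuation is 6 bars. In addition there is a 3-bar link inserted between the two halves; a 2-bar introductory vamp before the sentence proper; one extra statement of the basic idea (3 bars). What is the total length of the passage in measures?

20 measures

Basic sentence: 3 + 3 + 6 = 12 bars.
12 (basic form) + 3 (link) + 2 (introduction) + 3 (extra statement) = 20.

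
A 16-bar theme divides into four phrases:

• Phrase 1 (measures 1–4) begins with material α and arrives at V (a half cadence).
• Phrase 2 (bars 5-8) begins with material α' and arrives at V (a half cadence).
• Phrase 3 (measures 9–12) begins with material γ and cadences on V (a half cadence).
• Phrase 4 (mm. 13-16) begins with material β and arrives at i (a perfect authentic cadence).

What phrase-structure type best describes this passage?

contrasting double period

Four phrases in two halves: the first half (bars 1–8) ends with a half cadence, the second (bars 9–16) with a perfect authentic cadence — a large antecedent–consequent pair, i.e. a double period.
Phrase 3 begins with different material from phrase 1, making it contrasting.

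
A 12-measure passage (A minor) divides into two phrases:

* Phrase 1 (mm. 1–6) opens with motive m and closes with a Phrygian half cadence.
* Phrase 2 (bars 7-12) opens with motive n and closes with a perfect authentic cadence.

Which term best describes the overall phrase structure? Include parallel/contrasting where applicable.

Phrase 1 ends with a Phrygian half cadence (weaker) and phrase 2 with a perfect authentic cadence (stronger): antecedent + consequent = a period.
The two phrases open with different material (m / n), so the period is contrasting.

contrasting period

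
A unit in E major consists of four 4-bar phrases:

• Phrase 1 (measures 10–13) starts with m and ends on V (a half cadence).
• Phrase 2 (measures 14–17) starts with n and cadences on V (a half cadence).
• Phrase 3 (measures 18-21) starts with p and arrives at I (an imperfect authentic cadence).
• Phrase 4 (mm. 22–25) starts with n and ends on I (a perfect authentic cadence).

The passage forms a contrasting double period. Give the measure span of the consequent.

In a double period the first pair of phrases (ending half cadence) is the large antecedent and the second pair (ending perfect authentic cadence) is the large consequent; the consequent is measures 18–25.

measures 18–25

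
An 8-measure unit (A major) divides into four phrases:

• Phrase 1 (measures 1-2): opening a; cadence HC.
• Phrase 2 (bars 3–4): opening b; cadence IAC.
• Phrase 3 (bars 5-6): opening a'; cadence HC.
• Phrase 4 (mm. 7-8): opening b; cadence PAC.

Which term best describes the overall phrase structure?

Four phrases in two halves: the first half (bars 1-4) ends with an imperfect authentic cadence, the second (measures 5-8) with a perfect authentic cadence — a large antecedent–consequent pair, i.e. a double period.
Phrase 3 begins with the same material as phrase 1, making it parallel.

parallel double period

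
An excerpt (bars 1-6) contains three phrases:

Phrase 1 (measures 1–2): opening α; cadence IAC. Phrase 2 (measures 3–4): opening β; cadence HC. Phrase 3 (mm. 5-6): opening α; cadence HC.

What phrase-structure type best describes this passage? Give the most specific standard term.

The final phrase closes with a half cadence, which is not stronger than the preceding half cadence; the 3 phrases lack an overall antecedent–consequent design and so form a phrase group.

phrase group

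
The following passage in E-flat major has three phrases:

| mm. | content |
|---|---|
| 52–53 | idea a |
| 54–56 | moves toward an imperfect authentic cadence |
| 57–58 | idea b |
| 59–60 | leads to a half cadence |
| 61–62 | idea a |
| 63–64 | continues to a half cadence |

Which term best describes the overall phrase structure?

phrase group

The final phrase closes with a half cadence, which is not stronger than the preceding half cadence; the 3 phrases lack an overall antecedent–consequent design and so form a phrase group.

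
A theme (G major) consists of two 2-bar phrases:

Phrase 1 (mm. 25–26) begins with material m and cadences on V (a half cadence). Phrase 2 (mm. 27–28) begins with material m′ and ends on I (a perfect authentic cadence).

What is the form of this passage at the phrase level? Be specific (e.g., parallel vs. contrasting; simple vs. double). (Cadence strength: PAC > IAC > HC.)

parallel period

Phrase 1 ends with a half cadence (weaker) and phrase 2 with a perfect authentic cadence (stronger): antecedent + consequent = a period.
The two phrases open with the same material (m / m′), so the period is parallel.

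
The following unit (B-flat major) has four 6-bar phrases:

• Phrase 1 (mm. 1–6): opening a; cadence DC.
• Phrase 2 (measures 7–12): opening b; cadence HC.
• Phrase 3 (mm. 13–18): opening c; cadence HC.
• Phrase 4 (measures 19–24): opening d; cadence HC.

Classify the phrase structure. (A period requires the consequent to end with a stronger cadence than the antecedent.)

phrase group

Phrase 4 ends with a half cadence, no stronger than phrase 2's half cadence, so the four phrases do not form a double period; nor do phrases 3–4 duplicate 1–2, so it is not a repeated period. With no phrase reaching a conclusive cadence, the passage is a phrase group.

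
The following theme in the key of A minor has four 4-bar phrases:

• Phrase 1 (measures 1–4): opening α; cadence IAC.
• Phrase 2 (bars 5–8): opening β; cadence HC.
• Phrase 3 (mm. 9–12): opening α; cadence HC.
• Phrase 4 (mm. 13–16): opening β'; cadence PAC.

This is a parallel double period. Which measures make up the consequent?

In a double period the first pair of phrases (ending half cadence) is the large antecedent and the second pair (ending perfect authentic cadence) is the large consequent; the consequent is measures 9–16.

measures 9–16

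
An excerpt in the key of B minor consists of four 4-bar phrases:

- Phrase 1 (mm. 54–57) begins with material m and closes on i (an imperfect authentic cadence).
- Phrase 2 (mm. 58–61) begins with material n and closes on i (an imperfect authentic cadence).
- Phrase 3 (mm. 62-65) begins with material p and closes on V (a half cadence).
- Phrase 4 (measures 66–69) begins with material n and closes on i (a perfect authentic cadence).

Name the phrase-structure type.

contrasting double period

Four phrases in two halves: the first half (mm. 54-61) ends with an imperfect authentic cadence, the second (bars 62–69) with a perfect authentic cadence — a large antecedent–consequent pair, i.e. a double period.
Phrase 3 begins with different material from phrase 1, making it contrasting.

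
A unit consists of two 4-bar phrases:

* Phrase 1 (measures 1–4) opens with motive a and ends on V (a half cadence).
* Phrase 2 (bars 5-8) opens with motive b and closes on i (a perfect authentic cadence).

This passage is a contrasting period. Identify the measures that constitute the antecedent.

The antecedent is the phrase ending with the weaker cadence (half cadence, phrase 1) and the consequent the one ending more conclusively (perfect authentic cadence, phrase 2); the antecedent is measures 1-4.

measures 1–4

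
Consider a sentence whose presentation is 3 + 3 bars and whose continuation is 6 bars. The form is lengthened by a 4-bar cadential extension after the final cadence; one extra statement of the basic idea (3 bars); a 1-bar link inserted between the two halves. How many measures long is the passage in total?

Basic sentence: 3 + 3 + 6 = 12 bars.
12 (basic form) + 4 (cadential extension) + 3 (extra statement) + 1 (link) = 20.

20 measures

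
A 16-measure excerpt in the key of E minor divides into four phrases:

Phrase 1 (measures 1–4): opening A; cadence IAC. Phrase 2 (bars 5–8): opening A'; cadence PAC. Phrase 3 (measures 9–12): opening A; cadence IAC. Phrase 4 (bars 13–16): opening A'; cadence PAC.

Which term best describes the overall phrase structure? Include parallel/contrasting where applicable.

repeated period

The cadence pattern IAC–PAC–IAC–PAC is weak–strong twice, and phrases 3–4 restate phrases 1–2: a period heard twice, not a double period (which would end weakly at phrase 2).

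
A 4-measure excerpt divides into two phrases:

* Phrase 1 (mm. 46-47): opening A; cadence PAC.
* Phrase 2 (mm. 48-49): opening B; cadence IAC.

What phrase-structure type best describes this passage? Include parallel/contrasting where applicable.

The second phrase closes with an imperfect authentic cadence, which is not stronger than the first phrase's perfect authentic cadence; without a weak→strong cadential pair there is no antecedent–consequent relationship, so this is a phrase group rather than a period.

phrase group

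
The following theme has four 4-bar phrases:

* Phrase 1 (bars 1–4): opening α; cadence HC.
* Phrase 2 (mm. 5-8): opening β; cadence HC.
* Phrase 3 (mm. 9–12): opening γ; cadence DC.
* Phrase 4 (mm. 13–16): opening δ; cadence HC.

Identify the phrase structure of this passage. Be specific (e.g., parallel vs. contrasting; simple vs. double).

Phrase 4 ends with a half cadence, no stronger than phrase 2's half cadence, so the four phrases do not form a double period; nor do phrases 3–4 duplicate 1–2, so it is not a repeated period. With no phrase reaching a conclusive cadence, the passage is a phrase group.

phrase group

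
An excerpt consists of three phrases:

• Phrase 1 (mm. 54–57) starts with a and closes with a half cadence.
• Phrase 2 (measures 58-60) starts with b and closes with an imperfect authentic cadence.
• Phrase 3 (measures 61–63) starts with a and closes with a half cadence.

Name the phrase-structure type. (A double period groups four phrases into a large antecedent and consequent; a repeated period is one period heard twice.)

The final phrase closes with a half cadence, which is not stronger than the preceding imperfect authentic cadence; the 3 phrases lack an overall antecedent–consequent design and so form a phrase group.

phrase group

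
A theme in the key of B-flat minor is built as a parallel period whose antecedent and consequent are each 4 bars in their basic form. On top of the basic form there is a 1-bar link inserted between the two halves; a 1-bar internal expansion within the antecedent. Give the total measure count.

10 measures

Basic parallel period: 4 + 4 = 8 bars.
8 (basic form) + 1 (link) + 1 (internal expansion) = 10.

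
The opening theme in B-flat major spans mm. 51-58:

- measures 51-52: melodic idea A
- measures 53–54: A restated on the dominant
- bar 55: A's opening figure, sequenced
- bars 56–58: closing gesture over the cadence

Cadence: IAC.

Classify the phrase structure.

Basic idea (measures 51-52) + its repetition (bars 53–54) form the presentation; fragmentation and cadence (measures 55–58) form the continuation — the 8-bar whole is a sentence.

sentence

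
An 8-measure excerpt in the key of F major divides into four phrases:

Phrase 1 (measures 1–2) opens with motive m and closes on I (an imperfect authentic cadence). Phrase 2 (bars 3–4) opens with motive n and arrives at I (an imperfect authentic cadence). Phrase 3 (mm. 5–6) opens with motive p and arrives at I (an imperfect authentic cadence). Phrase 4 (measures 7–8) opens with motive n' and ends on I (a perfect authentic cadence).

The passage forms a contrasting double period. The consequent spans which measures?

In a double period the four phrases pair into a large antecedent (phrases 1–2, ending imperfect authentic cadence) and a large consequent (phrases 3–4, ending perfect authentic cadence). The consequent spans measures 5-8.

measures 5–8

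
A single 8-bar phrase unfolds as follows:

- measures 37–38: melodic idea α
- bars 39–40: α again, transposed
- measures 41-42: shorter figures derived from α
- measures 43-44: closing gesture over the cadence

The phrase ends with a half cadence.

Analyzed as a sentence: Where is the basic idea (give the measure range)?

The presentation of a sentence is the basic idea (bars 37–38) plus its repetition (measures 39–40); the basic idea is therefore mm. 37-38.

measures 37–38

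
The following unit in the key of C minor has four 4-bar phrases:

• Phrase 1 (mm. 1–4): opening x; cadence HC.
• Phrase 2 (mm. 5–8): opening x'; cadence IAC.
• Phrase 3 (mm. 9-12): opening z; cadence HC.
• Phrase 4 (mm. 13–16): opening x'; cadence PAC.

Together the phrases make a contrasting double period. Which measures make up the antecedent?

In a double period the first pair of phrases (ending imperfect authentic cadence) is the large antecedent and the second pair (ending perfect authentic cadence) is the large consequent; the antecedent is measures 1–8.

measures 1–8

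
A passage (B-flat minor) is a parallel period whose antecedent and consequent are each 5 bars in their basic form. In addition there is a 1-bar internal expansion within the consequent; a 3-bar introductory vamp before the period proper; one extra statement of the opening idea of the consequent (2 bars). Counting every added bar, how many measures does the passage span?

16 measures

Basic parallel period: 5 + 5 = 10 bars.
10 (basic form) + 1 (internal expansion) + 3 (introduction) + 2 (extra statement) = 16.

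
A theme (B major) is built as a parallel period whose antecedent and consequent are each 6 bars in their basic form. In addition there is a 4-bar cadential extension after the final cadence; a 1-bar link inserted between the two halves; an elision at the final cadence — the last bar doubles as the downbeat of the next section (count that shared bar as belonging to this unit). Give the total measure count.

Basic parallel period: 6 + 6 = 12 bars.
12 (basic form) + 4 (cadential extension) + 1 (link) = 17.
The elision shares a bar with the next section but does not change this unit's count.

17 measures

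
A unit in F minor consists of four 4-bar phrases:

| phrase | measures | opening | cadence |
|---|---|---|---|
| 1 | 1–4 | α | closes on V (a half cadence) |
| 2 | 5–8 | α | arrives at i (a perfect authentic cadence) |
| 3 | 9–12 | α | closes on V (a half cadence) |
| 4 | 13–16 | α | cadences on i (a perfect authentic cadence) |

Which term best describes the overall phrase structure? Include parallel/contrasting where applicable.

repeated period

The cadence pattern HC–PAC–HC–PAC is weak–strong twice, and phrases 3–4 restate phrases 1–2: a period heard twice, not a double period (which would end weakly at phrase 2).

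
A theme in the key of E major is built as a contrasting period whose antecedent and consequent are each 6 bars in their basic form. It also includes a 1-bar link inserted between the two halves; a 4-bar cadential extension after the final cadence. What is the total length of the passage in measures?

Basic contrasting period: 6 + 6 = 12 bars.
12 (basic form) + 1 (link) + 4 (cadential extension) = 17.

17 measures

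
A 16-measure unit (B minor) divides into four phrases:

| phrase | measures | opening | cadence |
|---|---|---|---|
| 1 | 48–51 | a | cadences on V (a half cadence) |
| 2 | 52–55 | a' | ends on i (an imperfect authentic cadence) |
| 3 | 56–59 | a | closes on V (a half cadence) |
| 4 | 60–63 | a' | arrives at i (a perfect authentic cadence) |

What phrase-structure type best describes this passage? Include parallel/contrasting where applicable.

parallel double period

Four phrases in two halves: the first half (measures 48–55) ends with an imperfect authentic cadence, the second (bars 56–63) with a perfect authentic cadence — a large antecedent–consequent pair, i.e. a double period.
Phrase 3 begins with the same material as phrase 1, making it parallel.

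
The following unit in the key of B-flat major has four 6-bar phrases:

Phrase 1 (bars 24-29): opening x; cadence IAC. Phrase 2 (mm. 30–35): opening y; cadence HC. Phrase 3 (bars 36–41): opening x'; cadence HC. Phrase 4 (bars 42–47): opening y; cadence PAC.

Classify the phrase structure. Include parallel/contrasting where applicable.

Four phrases in two halves: the first half (measures 24-35) ends with a half cadence, the second (mm. 36-47) with a perfect authentic cadence — a large antecedent–consequent pair, i.e. a double period.
Phrase 3 begins with the same material as phrase 1, making it parallel.

parallel double period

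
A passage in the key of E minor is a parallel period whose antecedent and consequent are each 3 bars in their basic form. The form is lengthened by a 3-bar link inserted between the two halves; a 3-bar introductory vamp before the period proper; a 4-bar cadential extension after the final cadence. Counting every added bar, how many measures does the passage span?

16 measures

Basic parallel period: 3 + 3 = 6 bars.
6 (basic form) + 3 (link) + 3 (introduction) + 4 (cadential extension) = 16.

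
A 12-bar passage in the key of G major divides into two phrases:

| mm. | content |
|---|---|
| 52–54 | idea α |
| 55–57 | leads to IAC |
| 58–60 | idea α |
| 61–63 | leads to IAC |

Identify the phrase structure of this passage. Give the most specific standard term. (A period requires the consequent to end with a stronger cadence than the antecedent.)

repeated phrase

Both phrases have the same opening (α) and the same cadence (imperfect authentic cadence): the second is a restatement, not a consequent, so this is a repeated phrase rather than a period.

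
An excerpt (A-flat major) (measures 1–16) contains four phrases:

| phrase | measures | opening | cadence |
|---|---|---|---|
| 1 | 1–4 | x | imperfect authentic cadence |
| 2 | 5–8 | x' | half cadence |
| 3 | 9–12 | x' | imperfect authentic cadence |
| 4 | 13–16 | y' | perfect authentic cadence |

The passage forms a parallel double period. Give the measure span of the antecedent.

In a double period the first pair of phrases (ending half cadence) is the large antecedent and the second pair (ending perfect authentic cadence) is the large consequent; the antecedent is measures 1–8.

measures 1–8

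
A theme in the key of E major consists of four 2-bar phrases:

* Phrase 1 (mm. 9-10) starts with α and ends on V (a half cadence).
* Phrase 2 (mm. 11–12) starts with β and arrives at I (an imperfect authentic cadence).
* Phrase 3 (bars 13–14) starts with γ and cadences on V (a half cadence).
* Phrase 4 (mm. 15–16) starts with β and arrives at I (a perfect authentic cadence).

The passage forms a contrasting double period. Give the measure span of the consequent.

In a double period the four phrases pair into a large antecedent (phrases 1–2, ending imperfect authentic cadence) and a large consequent (phrases 3–4, ending perfect authentic cadence). The consequent spans mm. 13–16.

measures 13–16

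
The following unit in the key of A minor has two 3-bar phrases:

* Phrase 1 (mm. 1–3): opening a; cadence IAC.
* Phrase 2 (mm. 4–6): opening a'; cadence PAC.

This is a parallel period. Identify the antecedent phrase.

phrase 1

The phrase ending with the weaker cadence (imperfect authentic cadence) is the antecedent; the one ending more conclusively (perfect authentic cadence) is the consequent. The antecedent is phrase 1.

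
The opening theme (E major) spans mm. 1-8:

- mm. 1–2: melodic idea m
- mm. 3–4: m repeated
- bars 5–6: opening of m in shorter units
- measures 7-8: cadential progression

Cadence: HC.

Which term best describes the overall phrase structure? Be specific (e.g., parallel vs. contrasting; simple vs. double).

sentence

Basic idea (bars 1-2) + its repetition (mm. 3-4) form the presentation; fragmentation and cadence (mm. 5-8) form the continuation — the 8-bar whole is a sentence.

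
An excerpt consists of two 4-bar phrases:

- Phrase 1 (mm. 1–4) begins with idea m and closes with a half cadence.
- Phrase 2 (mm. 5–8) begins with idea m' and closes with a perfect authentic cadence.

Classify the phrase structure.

Phrase 1 ends with a half cadence (weaker) and phrase 2 with a perfect authentic cadence (stronger): antecedent + consequent = a period.
The two phrases open with the same material (m / m'), so the period is parallel.

parallel period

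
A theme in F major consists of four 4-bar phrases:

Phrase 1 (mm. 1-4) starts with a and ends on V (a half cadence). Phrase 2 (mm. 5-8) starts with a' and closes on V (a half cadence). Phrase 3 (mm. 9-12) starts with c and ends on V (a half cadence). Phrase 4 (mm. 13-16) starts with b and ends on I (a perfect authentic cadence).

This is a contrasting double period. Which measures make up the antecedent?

measures 1–8

In a double period the first pair of phrases (ending half cadence) is the large antecedent and the second pair (ending perfect authentic cadence) is the large consequent; the antecedent is measures 1–8.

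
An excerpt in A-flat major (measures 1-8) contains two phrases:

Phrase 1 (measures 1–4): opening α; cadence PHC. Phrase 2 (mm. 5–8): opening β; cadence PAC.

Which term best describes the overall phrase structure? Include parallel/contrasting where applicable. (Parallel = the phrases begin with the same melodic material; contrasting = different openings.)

Phrase 1 ends with a Phrygian half cadence (weaker) and phrase 2 with a perfect authentic cadence (stronger): antecedent + consequent = a period.
The two phrases open with different material (α / β), so the period is contrasting.

contrasting period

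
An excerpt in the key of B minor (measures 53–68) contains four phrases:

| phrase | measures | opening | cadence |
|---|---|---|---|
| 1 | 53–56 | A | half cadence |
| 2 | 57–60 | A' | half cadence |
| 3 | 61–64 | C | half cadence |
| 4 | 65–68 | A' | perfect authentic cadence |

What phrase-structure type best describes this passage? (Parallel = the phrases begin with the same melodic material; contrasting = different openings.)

contrasting double period

Four phrases in two halves: the first half (mm. 53–60) ends with a half cadence, the second (mm. 61–68) with a perfect authentic cadence — a large antecedent–consequent pair, i.e. a double period.
Phrase 3 begins with different material from phrase 1, making it contrasting.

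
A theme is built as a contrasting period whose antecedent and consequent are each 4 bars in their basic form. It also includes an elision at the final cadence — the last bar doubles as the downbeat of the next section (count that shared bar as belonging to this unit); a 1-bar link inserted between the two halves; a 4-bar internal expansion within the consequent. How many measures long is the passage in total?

Basic contrasting period: 4 + 4 = 8 bars.
8 (basic form) + 1 (link) + 4 (internal expansion) = 13.
The elision shares a bar with the next section but does not change this unit's count.

13 measures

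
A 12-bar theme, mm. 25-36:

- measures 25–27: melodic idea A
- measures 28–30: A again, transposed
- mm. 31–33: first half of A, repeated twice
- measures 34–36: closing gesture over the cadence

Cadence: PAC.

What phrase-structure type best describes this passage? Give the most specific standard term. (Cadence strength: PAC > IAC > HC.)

Basic idea (mm. 25–27) + its repetition (mm. 28-30) form the presentation; fragmentation and cadence (mm. 31–36) form the continuation — the 12-bar whole is a sentence.

sentence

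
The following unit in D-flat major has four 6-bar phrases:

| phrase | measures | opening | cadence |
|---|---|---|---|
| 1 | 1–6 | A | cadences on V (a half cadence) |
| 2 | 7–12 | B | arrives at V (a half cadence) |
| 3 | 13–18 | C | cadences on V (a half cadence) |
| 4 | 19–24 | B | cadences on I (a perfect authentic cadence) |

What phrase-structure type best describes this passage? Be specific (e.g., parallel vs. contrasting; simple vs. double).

contrasting double period

Four phrases in two halves: the first half (bars 1-12) ends with a half cadence, the second (mm. 13-24) with a perfect authentic cadence — a large antecedent–consequent pair, i.e. a double period.
Phrase 3 begins with different material from phrase 1, making it contrasting.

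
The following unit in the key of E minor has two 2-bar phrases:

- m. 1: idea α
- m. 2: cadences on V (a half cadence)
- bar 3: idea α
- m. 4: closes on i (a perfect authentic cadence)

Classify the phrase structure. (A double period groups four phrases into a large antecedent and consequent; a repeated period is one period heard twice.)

Phrase 1 ends with a half cadence (weaker) and phrase 2 with a perfect authentic cadence (stronger): antecedent + consequent = a period.
The two phrases open with the same material (α / α), so the period is parallel.

parallel period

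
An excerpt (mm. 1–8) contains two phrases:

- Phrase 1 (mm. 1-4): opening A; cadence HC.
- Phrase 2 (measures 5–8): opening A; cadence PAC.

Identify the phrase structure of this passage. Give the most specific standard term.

parallel period

Phrase 1 ends with a half cadence (weaker) and phrase 2 with a perfect authentic cadence (stronger): antecedent + consequent = a period.
The two phrases open with the same material (A / A), so the period is parallel.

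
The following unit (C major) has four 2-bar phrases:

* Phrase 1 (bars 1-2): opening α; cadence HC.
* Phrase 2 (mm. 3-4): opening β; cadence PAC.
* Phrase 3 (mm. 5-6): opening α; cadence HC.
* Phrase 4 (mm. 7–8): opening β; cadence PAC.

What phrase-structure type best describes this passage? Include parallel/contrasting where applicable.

The cadence pattern HC–PAC–HC–PAC is weak–strong twice, and phrases 3–4 restate phrases 1–2: a period heard twice, not a double period (which would end weakly at phrase 2).

repeated period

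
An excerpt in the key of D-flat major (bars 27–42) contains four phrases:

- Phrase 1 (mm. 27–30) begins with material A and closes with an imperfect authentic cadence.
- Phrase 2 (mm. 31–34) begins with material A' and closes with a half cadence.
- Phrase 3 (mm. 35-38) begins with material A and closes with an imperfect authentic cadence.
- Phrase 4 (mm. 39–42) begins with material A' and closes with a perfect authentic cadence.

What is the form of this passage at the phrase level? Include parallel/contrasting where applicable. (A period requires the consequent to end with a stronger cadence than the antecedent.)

Four phrases in two halves: the first half (mm. 27-34) ends with a half cadence, the second (bars 35–42) with a perfect authentic cadence — a large antecedent–consequent pair, i.e. a double period.
Phrase 3 begins with the same material as phrase 1, making it parallel.

parallel double period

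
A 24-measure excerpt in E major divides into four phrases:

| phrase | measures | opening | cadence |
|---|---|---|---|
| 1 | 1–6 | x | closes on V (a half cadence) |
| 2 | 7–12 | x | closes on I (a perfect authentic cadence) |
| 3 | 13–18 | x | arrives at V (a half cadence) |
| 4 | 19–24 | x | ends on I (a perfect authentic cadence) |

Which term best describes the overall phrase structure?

repeated period

The cadence pattern HC–PAC–HC–PAC is weak–strong twice, and phrases 3–4 restate phrases 1–2: a period heard twice, not a double period (which would end weakly at phrase 2).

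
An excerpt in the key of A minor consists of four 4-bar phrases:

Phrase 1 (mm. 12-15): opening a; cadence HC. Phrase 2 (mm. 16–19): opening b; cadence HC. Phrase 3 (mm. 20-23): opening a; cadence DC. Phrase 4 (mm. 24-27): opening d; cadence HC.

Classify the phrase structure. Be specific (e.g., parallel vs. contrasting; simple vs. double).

Phrase 4 ends with a half cadence, no stronger than phrase 2's half cadence, so the four phrases do not form a double period; nor do phrases 3–4 duplicate 1–2, so it is not a repeated period. With no phrase reaching a conclusive cadence, the passage is a phrase group.

phrase group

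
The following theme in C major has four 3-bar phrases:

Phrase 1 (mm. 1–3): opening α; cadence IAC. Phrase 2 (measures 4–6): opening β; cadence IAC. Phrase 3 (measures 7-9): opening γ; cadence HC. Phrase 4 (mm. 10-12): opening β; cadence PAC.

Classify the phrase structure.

contrasting double period

Four phrases in two halves: the first half (mm. 1–6) ends with an imperfect authentic cadence, the second (bars 7-12) with a perfect authentic cadence — a large antecedent–consequent pair, i.e. a double period.
Phrase 3 begins with different material from phrase 1, making it contrasting.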